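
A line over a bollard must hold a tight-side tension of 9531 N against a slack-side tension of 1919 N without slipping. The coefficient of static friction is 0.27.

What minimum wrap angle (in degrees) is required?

T₂/T₁ = e^{μβ} → β = ln(T₂/T₁)/μ.
β = ln(9531/1919)/0.27 = 1.603/0.27 = 5.936 rad.
In degrees: β = 5.936 × 180/π = 340°.

β_min ≈ 340°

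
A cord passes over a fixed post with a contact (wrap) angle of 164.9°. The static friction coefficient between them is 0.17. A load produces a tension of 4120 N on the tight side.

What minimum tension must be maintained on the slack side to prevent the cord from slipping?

Capstan equation at impending slip: T_tight/T_slack = e^{μβ}.
β = 164.9° = 2.878 rad; e^{μβ} = e^{0.17×2.878} = 1.631.
T_slack = T_tight / e^{μβ} = 4120 / 1.631 = 2530 N.

T_min ≈ 2530 N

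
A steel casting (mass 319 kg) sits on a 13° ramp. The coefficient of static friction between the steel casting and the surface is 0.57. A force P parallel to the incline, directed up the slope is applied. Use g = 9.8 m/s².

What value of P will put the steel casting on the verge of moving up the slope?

At impending motion up the slope, friction acts down-slope at its limit: f = μ_s N.
P is parallel to the surface, so N = m g cos θ = 3050 N.
Along the incline: P = m g sin θ + μ_s N = 703 + 0.57×3050 = 2440 N.

P ≈ 2440 N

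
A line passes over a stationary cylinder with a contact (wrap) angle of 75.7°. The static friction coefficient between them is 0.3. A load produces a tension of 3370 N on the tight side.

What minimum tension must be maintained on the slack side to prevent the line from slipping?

Capstan equation at impending slip: T_tight/T_slack = e^{μβ}.
β = 75.7° = 1.321 rad; e^{μβ} = e^{0.3×1.321} = 1.486.
T_slack = T_tight / e^{μβ} = 3370 / 1.486 = 2270 N.

T_min ≈ 2270 N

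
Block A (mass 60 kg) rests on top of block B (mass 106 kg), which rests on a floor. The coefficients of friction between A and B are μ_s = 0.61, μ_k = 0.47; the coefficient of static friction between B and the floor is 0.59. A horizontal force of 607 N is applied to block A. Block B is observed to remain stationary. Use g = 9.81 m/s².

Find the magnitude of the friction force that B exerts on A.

f ≈ 277 N

Between the blocks, N₁ = m_A g = 588.6 N.
Maximum static friction on A from B: μ_s N₁ = 0.61×588.6 = 359 N.
P = 607 N exceeds that limit, so A slips over B and the interface friction becomes kinetic: f₁ = μ_k N₁ = 0.47×588.6 = 277 N.
By Newton's third law B feels 277 N forward from A. With B stationary, the floor's static friction on B balances it: f₂ = 277 N (well within μ_s(m_A+m_B)g = 960.8 N).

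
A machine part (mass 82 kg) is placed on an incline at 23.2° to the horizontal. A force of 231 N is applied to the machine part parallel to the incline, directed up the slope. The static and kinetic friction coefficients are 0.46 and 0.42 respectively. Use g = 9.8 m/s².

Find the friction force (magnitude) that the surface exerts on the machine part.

Normal force: N = m g cos θ = 82 × 9.8 × cos 23.2° = 738.6 N.
Parallel to the incline, ΣF = 0 gives f = m g sin θ − P = 316.6 − 231 = 85.57 N (up-slope positive).
Maximum static friction available: μ_s N = 0.46 × 738.6 = 339.8 N.
Since |85.57| ≤ 339.8 N, the machine part remains in static equilibrium and friction takes exactly the required value.

f ≈ 85.6 N (up the incline)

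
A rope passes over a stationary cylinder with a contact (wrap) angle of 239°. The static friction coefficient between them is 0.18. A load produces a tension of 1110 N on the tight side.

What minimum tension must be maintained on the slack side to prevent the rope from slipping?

T_min ≈ 524 N

Capstan equation at impending slip: T_tight/T_slack = e^{μβ}.
β = 239° = 4.171 rad; e^{μβ} = e^{0.18×4.171} = 2.119.
T_slack = T_tight / e^{μβ} = 1110 / 2.119 = 524 N.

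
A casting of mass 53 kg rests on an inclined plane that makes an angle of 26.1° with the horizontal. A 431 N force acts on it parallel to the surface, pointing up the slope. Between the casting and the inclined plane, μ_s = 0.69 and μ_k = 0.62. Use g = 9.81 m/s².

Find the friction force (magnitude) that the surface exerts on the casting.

Perpendicular to the surface, N = m g cos θ = 53·9.81·cos 26.1° = 466.9 N.
The friction needed for equilibrium is m g sin θ − P = 228.7 − 431 = -202.3 N, measured positive up-slope.
Static friction can supply at most μ_s N = 322.2 N.
Since |-202.3| ≤ 322.2 N, the casting remains in static equilibrium and friction takes exactly the required value.

f ≈ 202 N (down the incline)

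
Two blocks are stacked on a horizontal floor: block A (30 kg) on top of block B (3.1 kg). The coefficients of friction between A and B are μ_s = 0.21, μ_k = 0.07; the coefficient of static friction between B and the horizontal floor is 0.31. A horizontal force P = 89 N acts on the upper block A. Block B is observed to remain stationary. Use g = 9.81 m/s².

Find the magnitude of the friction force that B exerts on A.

Between the blocks, N₁ = m_A g = 294.3 N.
So the A–B interface can sustain at most μ_s N₁ = 61.8 N of static friction.
Since P = 89 N > 61.8 N, A slides on B; the A–B friction is kinetic: f₁ = μ_k N₁ = 0.07×294.3 = 20.6 N.
B experiences an equal 20.6 N forward from A (third law). B is in equilibrium, so the floor supplies f₂ = 20.6 N of static friction (limit μ_s(m_A+m_B)g = 100.7 N, not exceeded).

f ≈ 20.6 N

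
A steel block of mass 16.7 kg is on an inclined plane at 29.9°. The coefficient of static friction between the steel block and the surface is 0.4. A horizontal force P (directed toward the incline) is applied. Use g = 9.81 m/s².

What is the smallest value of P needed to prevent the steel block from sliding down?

The steel block tends to slide down (tan θ > μ_s), so at the point of impending slip friction acts up-slope at its limit: f = μ_s N.
Perpendicular to the incline: N = m g cos θ + P sin θ.
Along the incline: P cos θ + μ_s N = m g sin θ, i.e. P cos θ + μ_s (m g cos θ + P sin θ) = m g sin θ.
Solving, P (cos θ + μ_s sin θ) = m g (sin θ − μ_s cos θ), so P = 164×0.1517/1.066 = 23.3 N.

P_min ≈ 23.3 N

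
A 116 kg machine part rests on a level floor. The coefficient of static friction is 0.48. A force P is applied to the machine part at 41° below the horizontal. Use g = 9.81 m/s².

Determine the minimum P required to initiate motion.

N = m g + P sin α (the push presses the machine part into the level floor).
At impending slip, P cos α = μ_s N = μ_s (m g + P sin α).
Solving: P (cos α − μ_s sin α) = μ_s m g → P = 0.48×1140/(cos 41° − 0.48 sin 41°) = 546/0.4398 = 1240 N.

P ≈ 1240 N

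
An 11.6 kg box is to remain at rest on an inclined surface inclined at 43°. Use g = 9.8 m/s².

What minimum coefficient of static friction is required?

μ_s,min ≈ 0.933

At the slip threshold m g sin θ = μ_s m g cos θ, so μ_s,min = tan θ.
μ_s,min = tan 43° = 0.933.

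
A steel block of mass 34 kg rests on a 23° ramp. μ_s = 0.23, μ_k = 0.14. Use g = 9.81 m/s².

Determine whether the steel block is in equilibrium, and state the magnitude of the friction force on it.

f ≈ 43 N

N = m g cos θ = 307 N.
Down-slope weight component: m g sin θ = 130 N.
μ_s N = 70.6 N.
130 > 70.6 N, so it slides; kinetic friction f = μ_k N = 0.14×307 = 43 N.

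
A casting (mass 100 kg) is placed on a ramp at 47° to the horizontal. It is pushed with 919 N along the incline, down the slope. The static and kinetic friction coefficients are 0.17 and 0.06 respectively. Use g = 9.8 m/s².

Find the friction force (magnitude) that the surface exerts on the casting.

f ≈ 40.1 N (up the incline)

The normal reaction is N = m g cos θ = 668.4 N.
For equilibrium along the incline the friction force must supply f = m g sin θ + P = 716.7 + 919 = 1636 N (positive meaning up-slope).
The static-friction ceiling is μ_s N = 0.17 × 668.4 = 113.6 N.
Since |1636| > 113.6 N, static friction cannot hold it; the casting slides down the incline and kinetic friction applies: f = μ_k N = 0.06 × 668.4 = 40.1 N.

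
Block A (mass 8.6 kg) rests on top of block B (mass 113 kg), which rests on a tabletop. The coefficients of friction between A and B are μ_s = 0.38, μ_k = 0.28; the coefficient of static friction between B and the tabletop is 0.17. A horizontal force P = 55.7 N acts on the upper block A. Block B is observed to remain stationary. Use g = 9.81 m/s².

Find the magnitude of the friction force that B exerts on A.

f ≈ 23.6 N

Normal force at the A–B interface: N₁ = m_A g = 84.37 N.
Maximum static friction on A from B: μ_s N₁ = 0.38×84.37 = 32.06 N.
Since P = 55.7 N > 32.06 N, A slides on B; the A–B friction is kinetic: f₁ = μ_k N₁ = 0.28×84.37 = 23.6 N.
By Newton's third law B feels 23.6 N forward from A. With B stationary, the floor's static friction on B balances it: f₂ = 23.6 N (well within μ_s(m_A+m_B)g = 202.8 N).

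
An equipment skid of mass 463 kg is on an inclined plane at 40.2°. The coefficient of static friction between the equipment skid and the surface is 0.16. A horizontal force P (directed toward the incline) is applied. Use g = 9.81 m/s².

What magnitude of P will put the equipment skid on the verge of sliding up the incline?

P ≈ 5280 N

At impending motion up the slope, friction acts down-slope at its limit: f = μ_s N.
Perpendicular to the incline: N = m g cos θ + P sin θ.
Along the incline: P cos θ = m g sin θ + μ_s N = m g sin θ + μ_s (m g cos θ + P sin θ).
Solving, P (cos θ − μ_s sin θ) = m g (sin θ + μ_s cos θ), so P = 463×9.81×(sin 40.2° + 0.16 cos 40.2°)/(cos 40.2° − 0.16 sin 40.2°) = 4540×0.7677/0.6605 = 5280 N.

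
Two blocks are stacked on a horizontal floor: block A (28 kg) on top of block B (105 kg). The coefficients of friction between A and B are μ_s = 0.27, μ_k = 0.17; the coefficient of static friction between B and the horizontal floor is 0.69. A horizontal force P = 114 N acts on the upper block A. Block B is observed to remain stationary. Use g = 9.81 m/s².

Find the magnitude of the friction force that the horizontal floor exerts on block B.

f ≈ 46.7 N

The normal force B exerts on A is simply A's weight, N₁ = 274.7 N.
So the A–B interface can sustain at most μ_s N₁ = 74.16 N of static friction.
P = 114 N exceeds that limit, so A slips over B and the interface friction becomes kinetic: f₁ = μ_k N₁ = 0.17×274.7 = 46.7 N.
B experiences an equal 46.7 N forward from A (third law). B is in equilibrium, so the floor supplies f₂ = 46.7 N of static friction (limit μ_s(m_A+m_B)g = 900.3 N, not exceeded).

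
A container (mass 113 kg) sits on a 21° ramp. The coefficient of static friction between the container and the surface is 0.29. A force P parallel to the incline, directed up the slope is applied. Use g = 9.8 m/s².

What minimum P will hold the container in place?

The container tends to slide down (tan θ > μ_s), so at the point of impending slip friction acts up-slope at its limit: f = μ_s N.
P is parallel to the surface, so N = m g cos θ = 1030 N.
Along the incline: P + μ_s N = m g sin θ, so P = 397 − 0.29×1030 = 97 N.

P_min ≈ 97 N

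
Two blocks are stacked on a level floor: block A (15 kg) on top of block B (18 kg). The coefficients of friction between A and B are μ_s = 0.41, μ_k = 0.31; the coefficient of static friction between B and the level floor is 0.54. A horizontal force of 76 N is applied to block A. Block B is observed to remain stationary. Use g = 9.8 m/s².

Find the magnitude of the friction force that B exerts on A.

f ≈ 45.6 N

The normal force B exerts on A is simply A's weight, N₁ = 147 N.
Maximum static friction on A from B: μ_s N₁ = 0.41×147 = 60.27 N.
Since P = 76 N > 60.27 N, A slides on B; the A–B friction is kinetic: f₁ = μ_k N₁ = 0.31×147 = 45.6 N.
B experiences an equal 45.6 N forward from A (third law). B is in equilibrium, so the floor supplies f₂ = 45.6 N of static friction (limit μ_s(m_A+m_B)g = 174.6 N, not exceeded).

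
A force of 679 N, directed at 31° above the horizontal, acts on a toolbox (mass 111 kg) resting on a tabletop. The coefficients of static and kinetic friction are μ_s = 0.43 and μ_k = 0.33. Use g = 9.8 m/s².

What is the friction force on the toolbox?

N = m g − P sin α = 1088 − 679×sin 31° = 738.1 N.
For equilibrium, f = P cos α = 679×cos 31° = 582 N.
μ_s N = 0.43 × 738.1 = 317.4 N.
The required friction exceeds μ_s N, so the toolbox moves and f = μ_k N = 244 N.

f ≈ 244 N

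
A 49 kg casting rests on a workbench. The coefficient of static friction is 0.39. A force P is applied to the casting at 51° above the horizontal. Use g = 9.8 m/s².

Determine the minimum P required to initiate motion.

P ≈ 201 N

N = m g − P sin α (the pull lifts the casting).
At impending slip, P cos α = μ_s N = μ_s (m g − P sin α).
Solving: P (cos α + μ_s sin α) = μ_s m g → P = 0.39×480/(cos 51° + 0.39 sin 51°) = 187/0.9324 = 201 N.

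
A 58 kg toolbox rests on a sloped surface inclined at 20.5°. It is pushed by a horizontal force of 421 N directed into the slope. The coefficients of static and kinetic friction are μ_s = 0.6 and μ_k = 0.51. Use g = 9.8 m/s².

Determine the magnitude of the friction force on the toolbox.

f ≈ 195 N (down the incline)

Normal direction: N = m g cos θ + P sin θ = 679.8 N.
Parallel to the incline: P cos θ − m g sin θ = 394.3 − 199.1 = 195.3 N; the friction needed to balance this is 195.3 N acting down the slope.
Maximum static friction: μ_s N = 0.6 × 679.8 = 407.9 N.
|f_req| = 195.3 ≤ 407.9 N → the toolbox is in equilibrium; friction equals the required value.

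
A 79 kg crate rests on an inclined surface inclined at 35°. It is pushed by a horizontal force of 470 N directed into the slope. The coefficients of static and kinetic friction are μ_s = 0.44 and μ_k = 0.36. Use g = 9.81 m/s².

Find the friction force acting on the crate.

f ≈ 59.5 N (up the incline)

Resolve perpendicular to the incline: N = m g cos θ + P sin θ = 79×9.81×cos 35° + 470×sin 35° = 904.4 N.
Along the incline, the net driving force (taking up-slope positive) is P cos θ − m g sin θ = 385 − 444.5 = -59.51 N, so equilibrium requires friction f = 59.51 N (up-slope).
The limit of static friction is μ_s N = 397.9 N.
Since 59.51 N is within the 397.9 N limit, the crate stays put and friction is exactly 59.5 N.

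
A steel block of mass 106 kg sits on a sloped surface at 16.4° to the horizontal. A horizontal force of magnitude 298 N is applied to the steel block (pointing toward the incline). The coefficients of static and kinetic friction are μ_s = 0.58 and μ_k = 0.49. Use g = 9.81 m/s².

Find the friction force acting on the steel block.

f ≈ 7.72 N (up the incline)

The horizontal push has a component P sin θ into the surface, so N = m g cos θ + P sin θ = 997.6 + 84.14 = 1082 N.
Parallel to the incline: P cos θ − m g sin θ = 285.9 − 293.6 = -7.72 N; the friction needed to balance this is 7.72 N acting up the slope.
Maximum static friction: μ_s N = 0.58 × 1082 = 627.4 N.
Since 7.72 N is within the 627.4 N limit, the steel block stays put and friction is exactly 7.72 N.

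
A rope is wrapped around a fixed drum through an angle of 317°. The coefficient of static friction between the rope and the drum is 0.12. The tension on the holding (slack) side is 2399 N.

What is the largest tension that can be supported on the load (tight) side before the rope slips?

At impending slip the capstan equation gives T₂/T₁ = e^{μβ} with β in radians.
β = 317° × π/180 = 5.533 rad.
e^{μβ} = e^{0.12×5.533} = 1.942.
T₂ = T₁ · e^{μβ} = 2399 × 1.942 = 4660 N.

T_max ≈ 4660 N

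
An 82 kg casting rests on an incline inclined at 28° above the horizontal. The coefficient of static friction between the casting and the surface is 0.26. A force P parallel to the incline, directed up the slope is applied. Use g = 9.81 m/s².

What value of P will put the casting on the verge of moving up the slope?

At impending motion up the slope, friction acts down-slope at its limit: f = μ_s N.
P is parallel to the surface, so N = m g cos θ = 710 N.
Along the incline: P = m g sin θ + μ_s N = 378 + 0.26×710 = 562 N.

P ≈ 562 N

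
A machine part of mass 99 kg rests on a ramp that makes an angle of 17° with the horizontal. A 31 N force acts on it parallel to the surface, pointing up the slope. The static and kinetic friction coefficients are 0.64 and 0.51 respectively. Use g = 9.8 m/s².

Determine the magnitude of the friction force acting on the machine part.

Normal force: N = m g cos θ = 99 × 9.8 × cos 17° = 927.8 N.
The friction needed for equilibrium is m g sin θ − P = 283.7 − 31 = 252.7 N, measured positive up-slope.
The static-friction ceiling is μ_s N = 0.64 × 927.8 = 593.8 N.
Since |252.7| ≤ 593.8 N, the machine part remains in static equilibrium and friction takes exactly the required value.

f ≈ 253 N (up the incline)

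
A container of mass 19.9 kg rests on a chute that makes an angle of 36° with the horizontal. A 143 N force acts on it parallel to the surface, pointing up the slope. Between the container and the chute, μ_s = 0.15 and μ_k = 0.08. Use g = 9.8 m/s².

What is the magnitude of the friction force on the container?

The normal reaction is N = m g cos θ = 157.8 N.
For equilibrium along the incline the friction force must supply f = m g sin θ − P = 114.6 − 143 = -28.37 N (positive meaning up-slope).
The static-friction ceiling is μ_s N = 0.15 × 157.8 = 23.67 N.
Since |-28.37| > 23.67 N, static friction cannot hold it; the container slides up the incline and kinetic friction applies: f = μ_k N = 0.08 × 157.8 = 12.6 N.

f ≈ 12.6 N (down the incline)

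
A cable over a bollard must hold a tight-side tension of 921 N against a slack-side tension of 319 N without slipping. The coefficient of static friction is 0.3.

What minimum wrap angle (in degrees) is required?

T₂/T₁ = e^{μβ} → β = ln(T₂/T₁)/μ.
β = ln(921/319)/0.3 = 1.06/0.3 = 3.534 rad.
In degrees: β = 3.534 × 180/π = 202°.

β_min ≈ 202°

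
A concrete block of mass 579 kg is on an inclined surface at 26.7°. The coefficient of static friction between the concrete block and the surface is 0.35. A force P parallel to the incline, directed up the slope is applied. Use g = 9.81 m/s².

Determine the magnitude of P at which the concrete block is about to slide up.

P ≈ 4330 N

At impending motion up the slope, friction acts down-slope at its limit: f = μ_s N.
P is parallel to the surface, so N = m g cos θ = 5070 N.
Along the incline: P = m g sin θ + μ_s N = 2550 + 0.35×5070 = 4330 N.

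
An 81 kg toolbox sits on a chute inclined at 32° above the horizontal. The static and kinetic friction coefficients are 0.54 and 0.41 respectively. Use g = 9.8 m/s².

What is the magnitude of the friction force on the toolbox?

f ≈ 276 N (up the incline)

The normal reaction is N = m g cos θ = 673.2 N.
Along the slope the weight component is m g sin θ = 420.6 N; friction must supply exactly this, acting up-slope.
The static-friction ceiling is μ_s N = 0.54 × 673.2 = 363.5 N.
|420.6| exceeds 363.5 N, so the toolbox slips down-slope; friction is kinetic, f = μ_k N = 0.41×673.2 = 276 N.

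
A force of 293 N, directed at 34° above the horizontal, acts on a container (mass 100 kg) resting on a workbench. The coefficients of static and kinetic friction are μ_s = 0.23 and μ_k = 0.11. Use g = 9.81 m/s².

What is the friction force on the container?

N = m g − P sin α = 981 − 293×sin 34° = 817.2 N.
For equilibrium, f = P cos α = 293×cos 34° = 242.9 N.
μ_s N = 0.23 × 817.2 = 187.9 N.
242.9 > 187.9 N → the container slides; f = μ_k N = 0.11×817.2 = 89.9 N.

f ≈ 89.9 N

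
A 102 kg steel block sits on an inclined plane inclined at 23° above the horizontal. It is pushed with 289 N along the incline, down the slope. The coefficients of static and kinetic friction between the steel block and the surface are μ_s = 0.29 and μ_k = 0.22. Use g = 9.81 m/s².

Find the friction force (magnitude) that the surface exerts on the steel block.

f ≈ 203 N (up the incline)

Normal force: N = m g cos θ = 102 × 9.81 × cos 23° = 921.1 N.
Parallel to the incline, ΣF = 0 gives f = m g sin θ + P = 391 + 289 = 680 N (up-slope positive).
The static-friction ceiling is μ_s N = 0.29 × 921.1 = 267.1 N.
|680| exceeds 267.1 N, so the steel block slips down-slope; friction is kinetic, f = μ_k N = 0.22×921.1 = 203 N.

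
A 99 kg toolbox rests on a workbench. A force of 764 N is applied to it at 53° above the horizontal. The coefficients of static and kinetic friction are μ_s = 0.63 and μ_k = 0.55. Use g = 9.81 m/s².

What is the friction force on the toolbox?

f ≈ 199 N

N = m g − P sin α = 971.2 − 764×sin 53° = 361 N.
Horizontally, friction must balance P cos α = 459.8 N.
μ_s N = 0.63 × 361 = 227.5 N.
459.8 > 227.5 N → the toolbox slides; f = μ_k N = 0.55×361 = 199 N.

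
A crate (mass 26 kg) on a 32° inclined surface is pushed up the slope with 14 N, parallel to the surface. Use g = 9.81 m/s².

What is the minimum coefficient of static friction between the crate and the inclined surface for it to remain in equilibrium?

μ_s,min ≈ 0.56

N = m g cos θ = 216.3 N.
Friction must make up the shortfall along the incline: f = m g sin θ − P = 135.2 − 14 = 121.2 N.
At the threshold f = μ_s N, so μ_s,min = 121.2/216.3 = 0.56.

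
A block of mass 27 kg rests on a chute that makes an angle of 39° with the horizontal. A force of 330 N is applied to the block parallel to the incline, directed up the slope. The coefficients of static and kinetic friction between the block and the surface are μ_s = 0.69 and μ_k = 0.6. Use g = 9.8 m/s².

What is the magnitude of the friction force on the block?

f ≈ 123 N (down the incline)

The normal reaction is N = m g cos θ = 205.6 N.
The friction needed for equilibrium is m g sin θ − P = 166.5 − 330 = -163.5 N, measured positive up-slope.
Maximum static friction available: μ_s N = 0.69 × 205.6 = 141.9 N.
Since |-163.5| > 141.9 N, static friction cannot hold it; the block slides up the incline and kinetic friction applies: f = μ_k N = 0.6 × 205.6 = 123 N.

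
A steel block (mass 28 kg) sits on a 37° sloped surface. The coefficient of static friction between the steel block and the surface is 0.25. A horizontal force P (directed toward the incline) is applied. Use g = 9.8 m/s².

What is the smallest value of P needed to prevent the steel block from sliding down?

P_min ≈ 116 N

The steel block tends to slide down (tan θ > μ_s), so at the point of impending slip friction acts up-slope at its limit: f = μ_s N.
Perpendicular to the incline: N = m g cos θ + P sin θ.
Along the incline: P cos θ + μ_s N = m g sin θ, i.e. P cos θ + μ_s (m g cos θ + P sin θ) = m g sin θ.
Solving, P (cos θ + μ_s sin θ) = m g (sin θ − μ_s cos θ), so P = 274×0.4022/0.9491 = 116 N.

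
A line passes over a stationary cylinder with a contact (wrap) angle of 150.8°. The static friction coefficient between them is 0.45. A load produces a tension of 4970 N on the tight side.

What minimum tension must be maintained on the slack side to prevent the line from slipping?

T_min ≈ 1520 N

Capstan equation at impending slip: T_tight/T_slack = e^{μβ}.
β = 150.8° = 2.632 rad; e^{μβ} = e^{0.45×2.632} = 3.269.
T_slack = T_tight / e^{μβ} = 4970 / 3.269 = 1520 N.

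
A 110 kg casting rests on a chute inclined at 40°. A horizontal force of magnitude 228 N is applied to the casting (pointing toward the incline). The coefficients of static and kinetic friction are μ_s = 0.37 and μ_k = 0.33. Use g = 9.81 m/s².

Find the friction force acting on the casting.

The horizontal push has a component P sin θ into the surface, so N = m g cos θ + P sin θ = 826.6 + 146.6 = 973.2 N.
Parallel to the incline: P cos θ − m g sin θ = 174.7 − 693.6 = -519 N; the friction needed to balance this is 519 N acting up the slope.
Maximum static friction: μ_s N = 0.37 × 973.2 = 360.1 N.
|f_req| = 519 > 360.1 N → the casting slides down the incline; f = μ_k N = 0.33 × 973.2 = 321 N.

f ≈ 321 N (up the incline)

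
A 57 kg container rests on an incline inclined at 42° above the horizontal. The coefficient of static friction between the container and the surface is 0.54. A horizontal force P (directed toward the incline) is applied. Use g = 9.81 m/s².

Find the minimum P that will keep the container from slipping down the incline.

The container tends to slide down (tan θ > μ_s), so at the point of impending slip friction acts up-slope at its limit: f = μ_s N.
Perpendicular to the incline: N = m g cos θ + P sin θ.
Along the incline: P cos θ + μ_s N = m g sin θ, i.e. P cos θ + μ_s (m g cos θ + P sin θ) = m g sin θ.
Solving, P (cos θ + μ_s sin θ) = m g (sin θ − μ_s cos θ), so P = 559×0.2678/1.104 = 136 N.

P_min ≈ 136 N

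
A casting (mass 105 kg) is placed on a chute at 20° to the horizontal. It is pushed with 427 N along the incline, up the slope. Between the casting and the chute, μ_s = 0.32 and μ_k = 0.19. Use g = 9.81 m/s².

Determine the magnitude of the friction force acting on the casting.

Perpendicular to the surface, N = m g cos θ = 105·9.81·cos 20° = 967.9 N.
For equilibrium along the incline the friction force must supply f = m g sin θ − P = 352.3 − 427 = -74.7 N (positive meaning up-slope).
The static-friction ceiling is μ_s N = 0.32 × 967.9 = 309.7 N.
Since |-74.7| ≤ 309.7 N, static friction is sufficient; f equals the required value, not μ_s N.

f ≈ 74.7 N (down the incline)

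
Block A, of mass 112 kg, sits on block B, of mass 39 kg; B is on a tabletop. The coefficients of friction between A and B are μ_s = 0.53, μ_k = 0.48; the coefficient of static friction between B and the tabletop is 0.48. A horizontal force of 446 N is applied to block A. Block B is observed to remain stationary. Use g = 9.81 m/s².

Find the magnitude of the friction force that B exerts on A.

f ≈ 446 N

Between the blocks, N₁ = m_A g = 1099 N.
Maximum static friction on A from B: μ_s N₁ = 0.53×1099 = 582.3 N.
Since P = 446 N ≤ 582.3 N, A does not slip on B; friction on A equals P = 446 N.
B experiences an equal 446 N forward from A (third law). B is in equilibrium, so the floor supplies f₂ = 446 N of static friction (limit μ_s(m_A+m_B)g = 711 N, not exceeded).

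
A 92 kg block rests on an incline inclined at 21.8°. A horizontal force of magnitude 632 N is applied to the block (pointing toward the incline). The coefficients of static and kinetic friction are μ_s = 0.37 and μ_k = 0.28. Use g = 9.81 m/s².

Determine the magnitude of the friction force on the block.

f ≈ 252 N (down the incline)

Normal direction: N = m g cos θ + P sin θ = 1073 N.
Parallel to the incline: P cos θ − m g sin θ = 586.8 − 335.2 = 251.6 N; the friction needed to balance this is 251.6 N acting down the slope.
The limit of static friction is μ_s N = 396.9 N.
Since 251.6 N is within the 396.9 N limit, the block stays put and friction is exactly 252 N.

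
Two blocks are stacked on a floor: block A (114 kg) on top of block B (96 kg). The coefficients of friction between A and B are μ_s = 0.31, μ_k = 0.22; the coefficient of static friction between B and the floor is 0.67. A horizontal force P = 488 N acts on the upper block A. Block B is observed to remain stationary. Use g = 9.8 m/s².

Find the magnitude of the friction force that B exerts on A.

Normal force at the A–B interface: N₁ = m_A g = 1117 N.
So the A–B interface can sustain at most μ_s N₁ = 346.3 N of static friction.
P = 488 N exceeds that limit, so A slips over B and the interface friction becomes kinetic: f₁ = μ_k N₁ = 0.22×1117 = 246 N.
By Newton's third law B feels 246 N forward from A. With B stationary, the floor's static friction on B balances it: f₂ = 246 N (well within μ_s(m_A+m_B)g = 1379 N).

f ≈ 246 N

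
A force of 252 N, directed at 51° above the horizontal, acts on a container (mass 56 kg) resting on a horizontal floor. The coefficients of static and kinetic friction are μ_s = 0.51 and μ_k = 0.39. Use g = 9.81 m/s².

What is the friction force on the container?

The vertical component of P reduces the normal force: N = m g − P sin α = 549.4 − 195.8 = 353.5 N.
The horizontal driving force is P cos α = 158.6 N, so equilibrium needs friction f = 158.6 N.
μ_s N = 0.51 × 353.5 = 180.3 N.
158.6 ≤ 180.3 N → static; friction equals the required 159 N.

f ≈ 159 N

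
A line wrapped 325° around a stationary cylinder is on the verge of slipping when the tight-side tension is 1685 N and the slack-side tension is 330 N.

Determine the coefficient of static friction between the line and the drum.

μ ≈ 0.287

T₂/T₁ = e^{μβ} → μ = ln(T₂/T₁)/β.
β = 325° = 5.672 rad.
μ = ln(1685/330)/5.672 = ln(5.106)/5.672 = 0.287.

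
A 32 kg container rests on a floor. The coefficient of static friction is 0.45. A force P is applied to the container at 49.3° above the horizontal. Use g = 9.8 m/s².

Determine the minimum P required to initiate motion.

P ≈ 142 N

N = m g − P sin α (the pull lifts the container).
At impending slip, P cos α = μ_s N = μ_s (m g − P sin α).
Solving: P (cos α + μ_s sin α) = μ_s m g → P = 0.45×314/(cos 49.3° + 0.45 sin 49.3°) = 141/0.9933 = 142 N.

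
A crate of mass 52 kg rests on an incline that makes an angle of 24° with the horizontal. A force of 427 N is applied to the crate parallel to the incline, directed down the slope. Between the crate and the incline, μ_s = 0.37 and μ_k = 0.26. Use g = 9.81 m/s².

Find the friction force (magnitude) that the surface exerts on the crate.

The normal reaction is N = m g cos θ = 466 N.
The friction needed for equilibrium is m g sin θ + P = 207.5 + 427 = 634.5 N, measured positive up-slope.
Static friction can supply at most μ_s N = 172.4 N.
|634.5| exceeds 172.4 N, so the crate slips down-slope; friction is kinetic, f = μ_k N = 0.26×466 = 121 N.

f ≈ 121 N (up the incline)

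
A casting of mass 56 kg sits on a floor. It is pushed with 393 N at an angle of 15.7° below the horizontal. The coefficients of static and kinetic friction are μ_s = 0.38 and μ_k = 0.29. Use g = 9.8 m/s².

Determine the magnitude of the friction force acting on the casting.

f ≈ 190 N

N = m g + P sin α = 548.8 + 393×sin 15.7° = 655.1 N.
The horizontal driving force is P cos α = 378.3 N, so equilibrium needs friction f = 378.3 N.
μ_s N = 0.38 × 655.1 = 249 N.
378.3 > 249 N → the casting slides; f = μ_k N = 0.29×655.1 = 190 N.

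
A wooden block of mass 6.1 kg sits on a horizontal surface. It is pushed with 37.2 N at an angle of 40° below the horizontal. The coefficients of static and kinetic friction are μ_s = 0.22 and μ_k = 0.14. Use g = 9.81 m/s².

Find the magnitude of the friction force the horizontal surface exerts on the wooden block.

N = m g + P sin α = 59.84 + 37.2×sin 40° = 83.75 N.
Horizontally, friction must balance P cos α = 28.5 N.
μ_s N = 0.22 × 83.75 = 18.43 N.
28.5 > 18.43 N → the wooden block slides; f = μ_k N = 0.14×83.75 = 11.7 N.

f ≈ 11.7 N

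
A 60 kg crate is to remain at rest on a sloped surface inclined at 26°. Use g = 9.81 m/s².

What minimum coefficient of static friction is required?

μ_s,min ≈ 0.488

At the slip threshold m g sin θ = μ_s m g cos θ, so μ_s,min = tan θ.
μ_s,min = tan 26° = 0.488.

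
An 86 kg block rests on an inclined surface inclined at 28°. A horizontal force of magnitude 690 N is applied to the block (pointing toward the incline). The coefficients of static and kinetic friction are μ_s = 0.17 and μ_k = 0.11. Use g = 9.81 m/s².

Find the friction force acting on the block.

The horizontal push has a component P sin θ into the surface, so N = m g cos θ + P sin θ = 744.9 + 323.9 = 1069 N.
Parallel to the incline: P cos θ − m g sin θ = 609.2 − 396.1 = 213.2 N; the friction needed to balance this is 213.2 N acting down the slope.
Maximum static friction: μ_s N = 0.17 × 1069 = 181.7 N.
The required 213.2 N exceeds the static limit, so the block slides up-slope and f = μ_k N = 0.11×1069 = 118 N.

f ≈ 118 N (down the incline)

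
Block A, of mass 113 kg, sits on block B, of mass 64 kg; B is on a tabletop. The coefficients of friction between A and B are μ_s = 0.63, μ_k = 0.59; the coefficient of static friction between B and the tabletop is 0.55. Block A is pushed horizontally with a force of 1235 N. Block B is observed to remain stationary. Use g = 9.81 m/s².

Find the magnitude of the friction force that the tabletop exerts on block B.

Between the blocks, N₁ = m_A g = 1109 N.
So the A–B interface can sustain at most μ_s N₁ = 698.4 N of static friction.
Since P = 1235 N > 698.4 N, A slides on B; the A–B friction is kinetic: f₁ = μ_k N₁ = 0.59×1109 = 654 N.
By Newton's third law B feels 654 N forward from A. With B stationary, the floor's static friction on B balances it: f₂ = 654 N (well within μ_s(m_A+m_B)g = 955 N).

f ≈ 654 N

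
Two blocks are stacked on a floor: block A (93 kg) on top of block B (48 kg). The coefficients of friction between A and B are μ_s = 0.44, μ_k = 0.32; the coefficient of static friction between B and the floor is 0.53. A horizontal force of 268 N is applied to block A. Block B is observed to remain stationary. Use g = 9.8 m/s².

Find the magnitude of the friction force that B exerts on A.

f ≈ 268 N

Normal force at the A–B interface: N₁ = m_A g = 911.4 N.
So the A–B interface can sustain at most μ_s N₁ = 401 N of static friction.
Since P = 268 N ≤ 401 N, A does not slip on B; friction on A equals P = 268 N.
B experiences an equal 268 N forward from A (third law). B is in equilibrium, so the floor supplies f₂ = 268 N of static friction (limit μ_s(m_A+m_B)g = 732.4 N, not exceeded).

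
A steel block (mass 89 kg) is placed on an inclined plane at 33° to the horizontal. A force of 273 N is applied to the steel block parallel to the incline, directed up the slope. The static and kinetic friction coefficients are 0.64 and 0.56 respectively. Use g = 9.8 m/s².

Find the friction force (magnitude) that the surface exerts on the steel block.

Normal force: N = m g cos θ = 89 × 9.8 × cos 33° = 731.5 N.
For equilibrium along the incline the friction force must supply f = m g sin θ − P = 475 − 273 = 202 N (positive meaning up-slope).
Static friction can supply at most μ_s N = 468.2 N.
Since |202| ≤ 468.2 N, static friction is sufficient; f equals the required value, not μ_s N.

f ≈ 202 N (up the incline)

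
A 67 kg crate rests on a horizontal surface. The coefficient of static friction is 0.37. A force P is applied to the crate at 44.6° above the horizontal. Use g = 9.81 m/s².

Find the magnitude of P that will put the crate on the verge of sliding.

N = m g − P sin α (the pull lifts the crate).
At impending slip, P cos α = μ_s N = μ_s (m g − P sin α).
Solving: P (cos α + μ_s sin α) = μ_s m g → P = 0.37×657/(cos 44.6° + 0.37 sin 44.6°) = 243/0.9718 = 250 N.

P ≈ 250 N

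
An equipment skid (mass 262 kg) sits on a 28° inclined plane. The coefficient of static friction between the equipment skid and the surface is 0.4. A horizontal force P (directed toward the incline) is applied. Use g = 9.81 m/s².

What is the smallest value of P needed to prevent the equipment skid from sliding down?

The equipment skid tends to slide down (tan θ > μ_s), so at the point of impending slip friction acts up-slope at its limit: f = μ_s N.
Perpendicular to the incline: N = m g cos θ + P sin θ.
Along the incline: P cos θ + μ_s N = m g sin θ, i.e. P cos θ + μ_s (m g cos θ + P sin θ) = m g sin θ.
Solving, P (cos θ + μ_s sin θ) = m g (sin θ − μ_s cos θ), so P = 2570×0.1163/1.071 = 279 N.

P_min ≈ 279 N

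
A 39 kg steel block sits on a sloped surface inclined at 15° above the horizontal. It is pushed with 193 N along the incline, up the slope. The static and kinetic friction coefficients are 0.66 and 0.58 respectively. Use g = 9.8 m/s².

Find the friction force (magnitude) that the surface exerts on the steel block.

Normal force: N = m g cos θ = 39 × 9.8 × cos 15° = 369.2 N.
The friction needed for equilibrium is m g sin θ − P = 98.92 − 193 = -94.08 N, measured positive up-slope.
The static-friction ceiling is μ_s N = 0.66 × 369.2 = 243.7 N.
Since |-94.08| ≤ 243.7 N, the steel block remains in static equilibrium and friction takes exactly the required value.

f ≈ 94.1 N (down the incline)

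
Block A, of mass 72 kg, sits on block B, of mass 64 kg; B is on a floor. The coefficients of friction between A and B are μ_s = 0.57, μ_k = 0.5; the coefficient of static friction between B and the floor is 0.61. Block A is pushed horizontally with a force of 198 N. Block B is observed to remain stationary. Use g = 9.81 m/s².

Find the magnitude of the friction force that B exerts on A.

Between the blocks, N₁ = m_A g = 706.3 N.
So the A–B interface can sustain at most μ_s N₁ = 402.6 N of static friction.
P = 198 N is within that limit, so A and B move together (both at rest); the A–B friction is simply f₁ = P = 198 N.
B experiences an equal 198 N forward from A (third law). B is in equilibrium, so the floor supplies f₂ = 198 N of static friction (limit μ_s(m_A+m_B)g = 813.8 N, not exceeded).

f ≈ 198 N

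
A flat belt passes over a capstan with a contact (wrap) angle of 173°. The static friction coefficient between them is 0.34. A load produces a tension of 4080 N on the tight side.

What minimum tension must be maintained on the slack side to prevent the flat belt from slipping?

Capstan equation at impending slip: T_tight/T_slack = e^{μβ}.
β = 173° = 3.019 rad; e^{μβ} = e^{0.34×3.019} = 2.792.
T_slack = T_tight / e^{μβ} = 4080 / 2.792 = 1460 N.

T_min ≈ 1460 N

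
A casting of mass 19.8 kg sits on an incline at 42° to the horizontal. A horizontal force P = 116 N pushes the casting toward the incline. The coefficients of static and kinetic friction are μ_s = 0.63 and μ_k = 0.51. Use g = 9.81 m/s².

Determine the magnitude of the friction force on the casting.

f ≈ 43.8 N (up the incline)

Resolve perpendicular to the incline: N = m g cos θ + P sin θ = 19.8×9.81×cos 42° + 116×sin 42° = 222 N.
Along the incline, the net driving force (taking up-slope positive) is P cos θ − m g sin θ = 86.2 − 130 = -43.77 N, so equilibrium requires friction f = 43.77 N (up-slope).
The limit of static friction is μ_s N = 139.8 N.
Since 43.77 N is within the 139.8 N limit, the casting stays put and friction is exactly 43.8 N.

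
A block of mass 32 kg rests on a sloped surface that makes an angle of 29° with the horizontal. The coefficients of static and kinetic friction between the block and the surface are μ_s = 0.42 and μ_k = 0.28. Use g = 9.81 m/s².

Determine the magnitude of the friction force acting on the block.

Normal force: N = m g cos θ = 32 × 9.81 × cos 29° = 274.6 N.
For equilibrium along the incline, friction must balance the weight component: f = m g sin θ = 152.2 N up the slope.
Maximum static friction available: μ_s N = 0.42 × 274.6 = 115.3 N.
Since |152.2| > 115.3 N, static friction cannot hold it; the block slides down the incline and kinetic friction applies: f = μ_k N = 0.28 × 274.6 = 76.9 N.

f ≈ 76.9 N (up the incline)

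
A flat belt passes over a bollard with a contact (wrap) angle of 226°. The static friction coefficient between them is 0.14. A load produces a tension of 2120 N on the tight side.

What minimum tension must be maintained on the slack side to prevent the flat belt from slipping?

T_min ≈ 1220 N

Capstan equation at impending slip: T_tight/T_slack = e^{μβ}.
β = 226° = 3.944 rad; e^{μβ} = e^{0.14×3.944} = 1.737.
T_slack = T_tight / e^{μβ} = 2120 / 1.737 = 1220 N.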